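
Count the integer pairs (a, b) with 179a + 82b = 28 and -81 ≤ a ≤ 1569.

gcd(179, 82) = 1.
By Bézout, 179·(11) + 82·(-24) = 1.
Particular solution: (62, -135).
General solution: a = 62 + 82t, b = -135 - 179t for integer t.
-81 ≤ 62 + 82t ≤ 1569 gives t ∈ [-1, 18], which is 20 values.

20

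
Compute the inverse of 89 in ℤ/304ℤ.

41

gcd(304, 89) = 1.
By Bézout, 89×(41) + 304×(-12) = 1.
So 89×41 ≡ 1 (mod 304), and 41 mod 304 = 41.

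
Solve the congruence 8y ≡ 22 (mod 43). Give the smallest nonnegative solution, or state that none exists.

35

gcd(43, 8) = 1.
1 divides 22, so solutions exist.
By Bézout, 8×(-16) + 43×(3) = 1.
So 8×(-16) ≡ 1 (mod 43); multiply by 22: y ≡ -352 (mod 43).
Smallest nonnegative: y = -352 mod 43 = 35.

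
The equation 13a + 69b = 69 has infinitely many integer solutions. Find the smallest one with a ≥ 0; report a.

0

gcd(69, 13) = 1  (69 = 5×13 + 4, 13 = 3×4 + 1, 4 = 4×1).
1 divides 69, so solutions exist.
Back-substituting, 13×(16) + 69×(-3) = 1.
Scale by 69/1 = 69: (a₀, b₀) = (1104, -207).
General solution: a = 1104 + 69t, b = -207 - 13t for integer t.
a ≥ 0: smallest is 1104 mod 69 = 0 (at t = -16), with b = 1.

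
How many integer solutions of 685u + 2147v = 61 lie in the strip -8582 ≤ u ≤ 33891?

19

gcd(2147, 685) = 1  (2147 = 3·685 + 92, 685 = 7·92 + 41, 92 = 2·41 + 10, 41 = 4·10 + 1, 10 = 10·1).
Back-substituting, 685·(210) + 2147·(-67) = 1.
Scale by 61: particular solution (12810, -4087); reduce u mod 2147: (2075, -662).
General solution: u = 2075 + 2147t, v = -662 - 685t for integer t.
-8582 ≤ 2075 + 2147t ≤ 33891 gives t ∈ [-4, 14], which is 19 values.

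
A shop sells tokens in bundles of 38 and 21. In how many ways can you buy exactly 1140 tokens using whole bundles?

Need nonnegative integers with 38j + 21k = 1140.
gcd(38, 21) = 1, and 38·(5) + 21·(-9) = 1.
So (j₀, k₀) = (5700, -10260); general j = 5700 + 21t, k = -10260 - 38t.
j ≥ 0 ⇒ t ≥ -271; k ≥ 0 ⇒ t ≤ -270. That's 2 values of t.

2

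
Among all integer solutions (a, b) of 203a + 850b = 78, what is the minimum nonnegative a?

126

gcd(850, 203) = 1  (850 = 4·203 + 38, 203 = 5·38 + 13, 38 = 2·13 + 12, 13 = 1·12 + 1, 12 = 12·1).
1 divides 78, so solutions exist.
Back-substituting, 203·(67) + 850·(-16) = 1.
Scale by 78/1 = 78: (a₀, b₀) = (5226, -1248).
General solution: a = 5226 + 850t, b = -1248 - 203t for integer t.
a ≥ 0: smallest is 5226 mod 850 = 126 (at t = -6), with b = -30.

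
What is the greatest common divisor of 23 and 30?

gcd(30, 23):
  30 = 1×23 + 7
  23 = 3×7 + 2
  7 = 3×2 + 1
  2 = 2×1
so gcd(30, 23) = 1.

1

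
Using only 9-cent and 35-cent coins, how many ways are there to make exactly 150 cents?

Need nonnegative integers with 9j + 35k = 150.
gcd(9, 35) = 1, and 9·(4) + 35·(-1) = 1.
So (j₀, k₀) = (600, -150); general j = 600 + 35t, k = -150 - 9t.
j ≥ 0 ⇒ t ≥ -17; k ≥ 0 ⇒ t ≤ -17. That's 1 value of t.

1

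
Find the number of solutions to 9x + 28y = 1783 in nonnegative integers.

gcd(28, 9):
  28 = 3×9 + 1
  9 = 9×1
so gcd(28, 9) = 1.
Back-substitute for Bézout coefficients:
  1 = 28 - 3×9
  ... = 9×(-3) + 28×(1)
Scale by 1783: one solution is (-5349, 1783). Reduce x mod 28: (27, 55).
General: x = 27 + 28t, y = 55 - 9t.
x ≥ 0 ⇒ t ≥ 0; y ≥ 0 ⇒ t ≤ 6. So t ∈ [0, 6]: 7 solutions.

7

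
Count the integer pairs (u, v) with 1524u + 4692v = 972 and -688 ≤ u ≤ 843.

gcd(4692, 1524) = 12.
By Bézout, 1524·(117) + 4692·(-38) = 12.
Particular solution: (93, -30).
General solution: u = 93 + 391t, v = -30 - 127t for integer t.
-688 ≤ 93 + 391t ≤ 843 gives t ∈ [-1, 1], which is 3 values.

3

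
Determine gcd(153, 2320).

gcd(2320, 153) = 1  (2320 = 15*153 + 25, 153 = 6*25 + 3, 25 = 8*3 + 1, 3 = 3*1).

1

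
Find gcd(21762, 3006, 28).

gcd(21762, 3006):
  21762 = 7×3006 + 720
  3006 = 4×720 + 126
  720 = 5×126 + 90
  126 = 1×90 + 36
  90 = 2×36 + 18
  36 = 2×18
so gcd(21762, 3006) = 18.
gcd(18, 28) = 2.

2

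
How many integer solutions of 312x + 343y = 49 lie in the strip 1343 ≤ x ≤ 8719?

gcd(343, 312) = 1  (343 = 1*312 + 31, 312 = 10*31 + 2, 31 = 15*2 + 1, 2 = 2*1).
Back-substituting, 312*(-166) + 343*(151) = 1.
Scale by 49: particular solution (-8134, 7399); reduce x mod 343: (98, -89).
General solution: x = 98 + 343t, y = -89 - 312t for integer t.
1343 ≤ 98 + 343t ≤ 8719 gives t ∈ [4, 25], which is 22 values.

22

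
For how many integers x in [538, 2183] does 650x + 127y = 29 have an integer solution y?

13

gcd(650, 127):
  650 = 5×127 + 15
  127 = 8×15 + 7
  15 = 2×7 + 1
  7 = 7×1
so gcd(650, 127) = 1.
Back-substitute for Bézout coefficients:
  1 = 15 - 2×7
  ... = 650×(17) + 127×(-87)
Scale by 29: particular solution (493, -2523); reduce x mod 127: (112, -573).
General solution: x = 112 + 127t, y = -573 - 650t for integer t.
538 ≤ 112 + 127t ≤ 2183 gives t ∈ [4, 16], which is 13 values.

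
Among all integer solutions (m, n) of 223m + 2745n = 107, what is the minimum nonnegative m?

419

gcd(2745, 223):
  2745 = 12*223 + 69
  223 = 3*69 + 16
  69 = 4*16 + 5
  16 = 3*5 + 1
  5 = 5*1
so gcd(2745, 223) = 1.
1 divides 107, so solutions exist.
Back-substitute for Bézout coefficients:
  1 = 16 - 3*5
  ... = 223*(517) + 2745*(-42)
Scale by 107/1 = 107: (m₀, n₀) = (55319, -4494).
General solution: m = 55319 + 2745t, n = -4494 - 223t for integer t.
m ≥ 0: smallest is 55319 mod 2745 = 419 (at t = -20), with n = -34.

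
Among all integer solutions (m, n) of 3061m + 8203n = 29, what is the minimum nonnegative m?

4947

gcd(8203, 3061):
  8203 = 2·3061 + 2081
  3061 = 1·2081 + 980
  2081 = 2·980 + 121
  980 = 8·121 + 12
  121 = 10·12 + 1
  12 = 12·1
so gcd(8203, 3061) = 1.
1 divides 29, so solutions exist.
Back-substitute for Bézout coefficients:
  1 = 121 - 10·12
  ... = 3061·(-678) + 8203·(253)
Scale by 29/1 = 29: (m₀, n₀) = (-19662, 7337).
General solution: m = -19662 + 8203t, n = 7337 - 3061t for integer t.
m ≥ 0: smallest is -19662 mod 8203 = 4947 (at t = 3), with n = -1846.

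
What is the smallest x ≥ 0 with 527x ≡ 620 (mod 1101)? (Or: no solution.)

gcd(1101, 527) = 1  (1101 = 2·527 + 47, 527 = 11·47 + 10, 47 = 4·10 + 7, 10 = 1·7 + 3, 7 = 2·3 + 1, 3 = 3·1).
1 divides 620, so solutions exist.
Back-substituting, 527·(-328) + 1101·(157) = 1.
So 527·(-328) ≡ 1 (mod 1101); multiply by 620: x ≡ -203360 (mod 1101).
Smallest nonnegative: x = -203360 mod 1101 = 325.

325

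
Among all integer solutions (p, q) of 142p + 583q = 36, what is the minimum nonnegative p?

107

gcd(583, 142):
  583 = 4·142 + 15
  142 = 9·15 + 7
  15 = 2·7 + 1
  7 = 7·1
so gcd(583, 142) = 1.
1 divides 36, so solutions exist.
Back-substitute for Bézout coefficients:
  1 = 15 - 2·7
  ... = 142·(-78) + 583·(19)
Scale by 36/1 = 36: (p₀, q₀) = (-2808, 684).
General solution: p = -2808 + 583t, q = 684 - 142t for integer t.
p ≥ 0: smallest is -2808 mod 583 = 107 (at t = 5), with q = -26.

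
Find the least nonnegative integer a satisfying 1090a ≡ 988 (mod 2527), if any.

38

gcd(2527, 1090):
  2527 = 2×1090 + 347
  1090 = 3×347 + 49
  347 = 7×49 + 4
  49 = 12×4 + 1
  4 = 4×1
so gcd(2527, 1090) = 1.
1 divides 988, so solutions exist.
Back-substitute for Bézout coefficients:
  1 = 49 - 12×4
  ... = 1090×(619) + 2527×(-267)
So 1090×(619) ≡ 1 (mod 2527); multiply by 988: a ≡ 611572 (mod 2527).
Smallest nonnegative: a = 611572 mod 2527 = 38.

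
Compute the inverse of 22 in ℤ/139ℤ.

19

gcd(139, 22) = 1  (139 = 6×22 + 7, 22 = 3×7 + 1, 7 = 7×1).
Back-substituting, 22×(19) + 139×(-3) = 1.
So 22×19 ≡ 1 (mod 139), and 19 mod 139 = 19.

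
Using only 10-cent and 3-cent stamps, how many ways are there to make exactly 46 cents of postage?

2

Need nonnegative integers with 10j + 3k = 46.
gcd(10, 3) = 1, and 10·(1) + 3·(-3) = 1.
So (j₀, k₀) = (46, -138); general j = 46 + 3t, k = -138 - 10t.
j ≥ 0 ⇒ t ≥ -15; k ≥ 0 ⇒ t ≤ -14. That's 2 values of t.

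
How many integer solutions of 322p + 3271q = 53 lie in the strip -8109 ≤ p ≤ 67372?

23

gcd(3271, 322) = 1.
By Bézout, 322·(1026) + 3271·(-101) = 1.
Particular solution: (2042, -201).
General solution: p = 2042 + 3271t, q = -201 - 322t for integer t.
-8109 ≤ 2042 + 3271t ≤ 67372 gives t ∈ [-3, 19], which is 23 values.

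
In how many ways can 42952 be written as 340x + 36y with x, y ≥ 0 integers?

14

gcd(340, 36) = 4.
By Bézout, 340·(-2) + 36·(19) = 4.
One solution: (7, 1127).
General: x = 7 + 9t, y = 1127 - 85t.
x ≥ 0 ⇒ t ≥ 0; y ≥ 0 ⇒ t ≤ 13. So t ∈ [0, 13]: 14 solutions.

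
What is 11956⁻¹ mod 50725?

gcd(50725, 11956) = 1.
By Bézout, 11956*(-4179) + 50725*(985) = 1.
So 11956*-4179 ≡ 1 (mod 50725), and -4179 mod 50725 = 46546.

46546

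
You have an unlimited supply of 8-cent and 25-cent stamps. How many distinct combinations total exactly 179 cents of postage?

Need nonnegative integers with 8j + 25k = 179.
gcd(8, 25) = 1, and 8·(-3) + 25·(1) = 1.
So (j₀, k₀) = (-537, 179); general j = -537 + 25t, k = 179 - 8t.
j ≥ 0 ⇒ t ≥ 22; k ≥ 0 ⇒ t ≤ 22. That's 1 value of t.

1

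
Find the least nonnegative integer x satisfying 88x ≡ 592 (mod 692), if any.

gcd(692, 88) = 4.
4 divides 592, so solutions exist.
By Bézout, 88*(-55) + 692*(7) = 4.
So 88*(-55) ≡ 4 (mod 692); multiply by 148: x ≡ -8140 (mod 173).
Smallest nonnegative: x = -8140 mod 173 = 164.

164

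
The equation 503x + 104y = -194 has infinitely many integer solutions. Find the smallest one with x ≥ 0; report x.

42

gcd(503, 104) = 1  (503 = 4·104 + 87, 104 = 1·87 + 17, 87 = 5·17 + 2, 17 = 8·2 + 1, 2 = 2·1).
1 divides -194, so solutions exist.
Back-substituting, 503·(-49) + 104·(237) = 1.
Scale by -194/1 = -194: (x₀, y₀) = (9506, -45978).
General solution: x = 9506 + 104t, y = -45978 - 503t for integer t.
x ≥ 0: smallest is 9506 mod 104 = 42 (at t = -91), with y = -205.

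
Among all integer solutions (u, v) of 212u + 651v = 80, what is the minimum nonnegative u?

gcd(651, 212):
  651 = 3·212 + 15
  212 = 14·15 + 2
  15 = 7·2 + 1
  2 = 2·1
so gcd(651, 212) = 1.
1 divides 80, so solutions exist.
Back-substitute for Bézout coefficients:
  1 = 15 - 7·2
  ... = 212·(-304) + 651·(99)
Scale by 80/1 = 80: (u₀, v₀) = (-24320, 7920).
General solution: u = -24320 + 651t, v = 7920 - 212t for integer t.
u ≥ 0: smallest is -24320 mod 651 = 418 (at t = 38), with v = -136.

418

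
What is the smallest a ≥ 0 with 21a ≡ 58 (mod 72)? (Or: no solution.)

no solution

gcd(72, 21) = 3.
3 does not divide 58, so the congruence has no solution.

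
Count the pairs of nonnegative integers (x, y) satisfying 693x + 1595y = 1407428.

14

gcd(1595, 693) = 11  (1595 = 2·693 + 209, 693 = 3·209 + 66, 209 = 3·66 + 11, 66 = 6·11).
Back-substituting, 693·(-23) + 1595·(10) = 11.
Scale by 127948: one solution is (-2942804, 1279480). Reduce x mod 145: (116, 832).
General: x = 116 + 145t, y = 832 - 63t.
x ≥ 0 ⇒ t ≥ 0; y ≥ 0 ⇒ t ≤ 13. So t ∈ [0, 13]: 14 solutions.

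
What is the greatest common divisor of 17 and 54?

1

gcd(54, 17):
  54 = 3*17 + 3
  17 = 5*3 + 2
  3 = 1*2 + 1
  2 = 2*1
so gcd(54, 17) = 1.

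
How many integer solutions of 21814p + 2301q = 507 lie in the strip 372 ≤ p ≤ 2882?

gcd(21814, 2301) = 13  (21814 = 9×2301 + 1105, 2301 = 2×1105 + 91, 1105 = 12×91 + 13, 91 = 7×13).
Back-substituting, 21814×(25) + 2301×(-237) = 13.
Scale by 39: particular solution (975, -9243); reduce p mod 177: (90, -853).
General solution: p = 90 + 177t, q = -853 - 1678t for integer t.
372 ≤ 90 + 177t ≤ 2882 gives t ∈ [2, 15], which is 14 values.

14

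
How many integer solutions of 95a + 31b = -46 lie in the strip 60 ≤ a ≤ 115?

gcd(95, 31):
  95 = 3*31 + 2
  31 = 15*2 + 1
  2 = 2*1
so gcd(95, 31) = 1.
Back-substitute for Bézout coefficients:
  1 = 31 - 15*2
  ... = 95*(-15) + 31*(46)
Scale by -46: particular solution (690, -2116); reduce a mod 31: (8, -26).
General solution: a = 8 + 31t, b = -26 - 95t for integer t.
60 ≤ 8 + 31t ≤ 115 gives t ∈ [2, 3], which is 2 values.

2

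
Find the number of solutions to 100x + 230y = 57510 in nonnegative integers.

gcd(230, 100):
  230 = 2×100 + 30
  100 = 3×30 + 10
  30 = 3×10
so gcd(230, 100) = 10.
Back-substitute for Bézout coefficients:
  10 = 100 - 3×30
  ... = 100×(7) + 230×(-3)
Scale by 5751: one solution is (40257, -17253). Reduce x mod 23: (7, 247).
General: x = 7 + 23t, y = 247 - 10t.
x ≥ 0 ⇒ t ≥ 0; y ≥ 0 ⇒ t ≤ 24. So t ∈ [0, 24]: 25 solutions.

25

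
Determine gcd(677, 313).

gcd(677, 313):
  677 = 2*313 + 51
  313 = 6*51 + 7
  51 = 7*7 + 2
  7 = 3*2 + 1
  2 = 2*1
so gcd(677, 313) = 1.

1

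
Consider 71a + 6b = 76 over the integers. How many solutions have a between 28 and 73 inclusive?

7

gcd(71, 6) = 1  (71 = 11·6 + 5, 6 = 1·5 + 1, 5 = 5·1).
Back-substituting, 71·(-1) + 6·(12) = 1.
Scale by 76: particular solution (-76, 912); reduce a mod 6: (2, -11).
General solution: a = 2 + 6t, b = -11 - 71t for integer t.
28 ≤ 2 + 6t ≤ 73 gives t ∈ [5, 11], which is 7 values.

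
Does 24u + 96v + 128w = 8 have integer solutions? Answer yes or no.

gcd(96, 24) = 24  (96 = 4*24).
gcd(24, 128) = 8.
8 divides 8, so integer solutions exist.

yes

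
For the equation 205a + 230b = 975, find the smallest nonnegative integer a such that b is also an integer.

gcd(230, 205) = 5.
5 divides 975, so solutions exist.
By Bézout, 205×(9) + 230×(-8) = 5.
Scale by 975/5 = 195: (a₀, b₀) = (1755, -1560).
General solution: a = 1755 + 46t, b = -1560 - 41t for integer t.
a ≥ 0: smallest is 1755 mod 46 = 7 (at t = -38), with b = -2.

7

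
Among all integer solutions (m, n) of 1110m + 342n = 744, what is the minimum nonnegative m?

17

gcd(1110, 342) = 6  (1110 = 3×342 + 84, 342 = 4×84 + 6, 84 = 14×6).
6 divides 744, so solutions exist.
Back-substituting, 1110×(-4) + 342×(13) = 6.
Scale by 744/6 = 124: (m₀, n₀) = (-496, 1612).
General solution: m = -496 + 57t, n = 1612 - 185t for integer t.
m ≥ 0: smallest is -496 mod 57 = 17 (at t = 9), with n = -53.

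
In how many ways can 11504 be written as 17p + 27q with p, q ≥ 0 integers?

25

gcd(27, 17) = 1.
By Bézout, 17·(8) + 27·(-5) = 1.
One solution: (16, 416).
General: p = 16 + 27t, q = 416 - 17t.
p ≥ 0 ⇒ t ≥ 0; q ≥ 0 ⇒ t ≤ 24. So t ∈ [0, 24]: 25 solutions.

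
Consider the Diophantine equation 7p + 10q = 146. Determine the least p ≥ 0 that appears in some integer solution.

8

gcd(10, 7) = 1  (10 = 1×7 + 3, 7 = 2×3 + 1, 3 = 3×1).
1 divides 146, so solutions exist.
Back-substituting, 7×(3) + 10×(-2) = 1.
Scale by 146/1 = 146: (p₀, q₀) = (438, -292).
General solution: p = 438 + 10t, q = -292 - 7t for integer t.
p ≥ 0: smallest is 438 mod 10 = 8 (at t = -43), with q = 9.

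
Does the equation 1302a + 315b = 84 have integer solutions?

gcd(1302, 315):
  1302 = 4·315 + 42
  315 = 7·42 + 21
  42 = 2·21
so gcd(1302, 315) = 21.
21 divides 84, so integer solutions exist.

yes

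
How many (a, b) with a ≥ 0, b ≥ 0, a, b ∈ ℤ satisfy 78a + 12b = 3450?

gcd(78, 12) = 6.
By Bézout, 78×(1) + 12×(-6) = 6.
One solution: (1, 281).
General: a = 1 + 2t, b = 281 - 13t.
a ≥ 0 ⇒ t ≥ 0; b ≥ 0 ⇒ t ≤ 21. So t ∈ [0, 21]: 22 solutions.

22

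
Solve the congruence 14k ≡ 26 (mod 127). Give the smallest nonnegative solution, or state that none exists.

20

gcd(127, 14) = 1.
1 divides 26, so solutions exist.
By Bézout, 14*(-9) + 127*(1) = 1.
So 14*(-9) ≡ 1 (mod 127); multiply by 26: k ≡ -234 (mod 127).
Smallest nonnegative: k = -234 mod 127 = 20.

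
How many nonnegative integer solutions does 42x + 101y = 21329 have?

5

gcd(101, 42):
  101 = 2×42 + 17
  42 = 2×17 + 8
  17 = 2×8 + 1
  8 = 8×1
so gcd(101, 42) = 1.
Back-substitute for Bézout coefficients:
  1 = 17 - 2×8
  ... = 42×(-12) + 101×(5)
Scale by 21329: one solution is (-255948, 106645). Reduce x mod 101: (87, 175).
General: x = 87 + 101t, y = 175 - 42t.
x ≥ 0 ⇒ t ≥ 0; y ≥ 0 ⇒ t ≤ 4. So t ∈ [0, 4]: 5 solutions.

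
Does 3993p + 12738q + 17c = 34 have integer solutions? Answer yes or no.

gcd(12738, 3993) = 33  (12738 = 3*3993 + 759, 3993 = 5*759 + 198, 759 = 3*198 + 165, 198 = 1*165 + 33, 165 = 5*33).
gcd(33, 17) = 1.
1 divides 34, so integer solutions exist.

yes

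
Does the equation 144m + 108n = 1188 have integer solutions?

gcd(144, 108) = 36.
36 divides 1188, so integer solutions exist.

yes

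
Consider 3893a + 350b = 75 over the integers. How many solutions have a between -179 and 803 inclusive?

3

gcd(3893, 350):
  3893 = 11×350 + 43
  350 = 8×43 + 6
  43 = 7×6 + 1
  6 = 6×1
so gcd(3893, 350) = 1.
Back-substitute for Bézout coefficients:
  1 = 43 - 7×6
  ... = 3893×(57) + 350×(-634)
Scale by 75: particular solution (4275, -47550); reduce a mod 350: (75, -834).
General solution: a = 75 + 350t, b = -834 - 3893t for integer t.
-179 ≤ 75 + 350t ≤ 803 gives t ∈ [0, 2], which is 3 values.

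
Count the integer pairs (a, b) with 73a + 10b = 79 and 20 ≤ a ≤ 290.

27

gcd(73, 10):
  73 = 7*10 + 3
  10 = 3*3 + 1
  3 = 3*1
so gcd(73, 10) = 1.
Back-substitute for Bézout coefficients:
  1 = 10 - 3*3
  ... = 73*(-3) + 10*(22)
Scale by 79: particular solution (-237, 1738); reduce a mod 10: (3, -14).
General solution: a = 3 + 10t, b = -14 - 73t for integer t.
20 ≤ 3 + 10t ≤ 290 gives t ∈ [2, 28], which is 27 values.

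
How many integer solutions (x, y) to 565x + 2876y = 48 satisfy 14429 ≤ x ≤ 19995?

2

gcd(2876, 565):
  2876 = 5*565 + 51
  565 = 11*51 + 4
  51 = 12*4 + 3
  4 = 1*3 + 1
  3 = 3*1
so gcd(2876, 565) = 1.
Back-substitute for Bézout coefficients:
  1 = 4 - 1*3
  ... = 565*(733) + 2876*(-144)
Scale by 48: particular solution (35184, -6912); reduce x mod 2876: (672, -132).
General solution: x = 672 + 2876t, y = -132 - 565t for integer t.
14429 ≤ 672 + 2876t ≤ 19995 gives t ∈ [5, 6], which is 2 values.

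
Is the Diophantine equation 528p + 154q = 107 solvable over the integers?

gcd(528, 154):
  528 = 3·154 + 66
  154 = 2·66 + 22
  66 = 3·22
so gcd(528, 154) = 22.
22 does not divide 107 (remainder 19), so no integer solutions.

no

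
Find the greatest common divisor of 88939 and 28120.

19

gcd(88939, 28120):
  88939 = 3*28120 + 4579
  28120 = 6*4579 + 646
  4579 = 7*646 + 57
  646 = 11*57 + 19
  57 = 3*19
so gcd(88939, 28120) = 19.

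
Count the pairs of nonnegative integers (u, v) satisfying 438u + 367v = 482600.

gcd(438, 367) = 1.
By Bézout, 438×(-31) + 367×(37) = 1.
One solution: (155, 1130).
General: u = 155 + 367t, v = 1130 - 438t.
u ≥ 0 ⇒ t ≥ 0; v ≥ 0 ⇒ t ≤ 2. So t ∈ [0, 2]: 3 solutions.

3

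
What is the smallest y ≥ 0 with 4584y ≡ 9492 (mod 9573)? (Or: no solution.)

gcd(9573, 4584) = 3  (9573 = 2×4584 + 405, 4584 = 11×405 + 129, 405 = 3×129 + 18, 129 = 7×18 + 3, 18 = 6×3).
3 divides 9492, so solutions exist.
Back-substituting, 4584×(520) + 9573×(-249) = 3.
So 4584×(520) ≡ 3 (mod 9573); multiply by 3164: y ≡ 1645280 (mod 3191).
Smallest nonnegative: y = 1645280 mod 3191 = 1915.

1915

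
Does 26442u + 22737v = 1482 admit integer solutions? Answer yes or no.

yes

gcd(26442, 22737):
  26442 = 1*22737 + 3705
  22737 = 6*3705 + 507
  3705 = 7*507 + 156
  507 = 3*156 + 39
  156 = 4*39
so gcd(26442, 22737) = 39.
39 divides 1482, so integer solutions exist.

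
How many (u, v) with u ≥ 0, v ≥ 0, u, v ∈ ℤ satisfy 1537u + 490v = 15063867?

20

gcd(1537, 490) = 1  (1537 = 3*490 + 67, 490 = 7*67 + 21, 67 = 3*21 + 4, 21 = 5*4 + 1, 4 = 4*1).
Back-substituting, 1537*(-117) + 490*(367) = 1.
Scale by 15063867: one solution is (-1762472439, 5528439189). Reduce u mod 490: (231, 30018).
General: u = 231 + 490t, v = 30018 - 1537t.
u ≥ 0 ⇒ t ≥ 0; v ≥ 0 ⇒ t ≤ 19. So t ∈ [0, 19]: 20 solutions.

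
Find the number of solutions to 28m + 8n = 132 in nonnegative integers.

gcd(28, 8) = 4  (28 = 3*8 + 4, 8 = 2*4).
Back-substituting, 28*(1) + 8*(-3) = 4.
Scale by 33: one solution is (33, -99). Reduce m mod 2: (1, 13).
General: m = 1 + 2t, n = 13 - 7t.
m ≥ 0 ⇒ t ≥ 0; n ≥ 0 ⇒ t ≤ 1. So t ∈ [0, 1]: 2 solutions.

2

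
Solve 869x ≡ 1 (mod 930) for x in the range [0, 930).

gcd(930, 869) = 1.
By Bézout, 869·(-61) + 930·(57) = 1.
So 869·-61 ≡ 1 (mod 930), and -61 mod 930 = 869.

869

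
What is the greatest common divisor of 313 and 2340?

1

gcd(2340, 313) = 1  (2340 = 7×313 + 149, 313 = 2×149 + 15, 149 = 9×15 + 14, 15 = 1×14 + 1, 14 = 14×1).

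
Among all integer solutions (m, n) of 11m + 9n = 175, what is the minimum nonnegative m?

2

gcd(11, 9):
  11 = 1*9 + 2
  9 = 4*2 + 1
  2 = 2*1
so gcd(11, 9) = 1.
1 divides 175, so solutions exist.
Back-substitute for Bézout coefficients:
  1 = 9 - 4*2
  ... = 11*(-4) + 9*(5)
Scale by 175/1 = 175: (m₀, n₀) = (-700, 875).
General solution: m = -700 + 9t, n = 875 - 11t for integer t.
m ≥ 0: smallest is -700 mod 9 = 2 (at t = 78), with n = 17.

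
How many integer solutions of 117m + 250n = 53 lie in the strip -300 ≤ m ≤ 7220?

gcd(250, 117) = 1.
By Bézout, 117×(-47) + 250×(22) = 1.
Particular solution: (9, -4).
General solution: m = 9 + 250t, n = -4 - 117t for integer t.
-300 ≤ 9 + 250t ≤ 7220 gives t ∈ [-1, 28], which is 30 values.

30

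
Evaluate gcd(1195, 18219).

gcd(18219, 1195):
  18219 = 15*1195 + 294
  1195 = 4*294 + 19
  294 = 15*19 + 9
  19 = 2*9 + 1
  9 = 9*1
so gcd(18219, 1195) = 1.

1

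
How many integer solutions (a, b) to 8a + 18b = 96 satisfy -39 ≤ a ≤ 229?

gcd(18, 8) = 2.
By Bézout, 8*(-2) + 18*(1) = 2.
Particular solution: (3, 4).
General solution: a = 3 + 9t, b = 4 - 4t for integer t.
-39 ≤ 3 + 9t ≤ 229 gives t ∈ [-4, 25], which is 30 values.

30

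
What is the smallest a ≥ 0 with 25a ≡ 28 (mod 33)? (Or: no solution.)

13

gcd(33, 25) = 1  (33 = 1×25 + 8, 25 = 3×8 + 1, 8 = 8×1).
1 divides 28, so solutions exist.
Back-substituting, 25×(4) + 33×(-3) = 1.
So 25×(4) ≡ 1 (mod 33); multiply by 28: a ≡ 112 (mod 33).
Smallest nonnegative: a = 112 mod 33 = 13.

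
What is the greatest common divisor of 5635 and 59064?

23

gcd(59064, 5635) = 23  (59064 = 10*5635 + 2714, 5635 = 2*2714 + 207, 2714 = 13*207 + 23, 207 = 9*23).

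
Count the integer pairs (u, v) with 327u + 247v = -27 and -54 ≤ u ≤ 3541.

14

gcd(327, 247) = 1  (327 = 1*247 + 80, 247 = 3*80 + 7, 80 = 11*7 + 3, 7 = 2*3 + 1, 3 = 3*1).
Back-substituting, 327*(-71) + 247*(94) = 1.
Scale by -27: particular solution (1917, -2538); reduce u mod 247: (188, -249).
General solution: u = 188 + 247t, v = -249 - 327t for integer t.
-54 ≤ 188 + 247t ≤ 3541 gives t ∈ [0, 13], which is 14 values.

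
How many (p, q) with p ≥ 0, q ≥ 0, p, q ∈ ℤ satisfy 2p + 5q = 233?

gcd(5, 2) = 1  (5 = 2*2 + 1, 2 = 2*1).
Back-substituting, 2*(-2) + 5*(1) = 1.
Scale by 233: one solution is (-466, 233). Reduce p mod 5: (4, 45).
General: p = 4 + 5t, q = 45 - 2t.
p ≥ 0 ⇒ t ≥ 0; q ≥ 0 ⇒ t ≤ 22. So t ∈ [0, 22]: 23 solutions.

23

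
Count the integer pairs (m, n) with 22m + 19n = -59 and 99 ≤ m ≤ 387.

gcd(22, 19) = 1.
By Bézout, 22*(-6) + 19*(7) = 1.
Particular solution: (12, -17).
General solution: m = 12 + 19t, n = -17 - 22t for integer t.
99 ≤ 12 + 19t ≤ 387 gives t ∈ [5, 19], which is 15 values.

15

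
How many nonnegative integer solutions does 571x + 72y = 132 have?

gcd(571, 72) = 1  (571 = 7·72 + 67, 72 = 1·67 + 5, 67 = 13·5 + 2, 5 = 2·2 + 1, 2 = 2·1).
Back-substituting, 571·(-29) + 72·(230) = 1.
Scale by 132: one solution is (-3828, 30360). Reduce x mod 72: (60, -474).
General: x = 60 + 72t, y = -474 - 571t.
x ≥ 0 ⇒ t ≥ 0; y ≥ 0 ⇒ t ≤ -1. So t ∈ [0, -1]: 0 solutions.

0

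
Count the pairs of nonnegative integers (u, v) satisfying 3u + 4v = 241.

20

gcd(4, 3) = 1  (4 = 1*3 + 1, 3 = 3*1).
Back-substituting, 3*(-1) + 4*(1) = 1.
Scale by 241: one solution is (-241, 241). Reduce u mod 4: (3, 58).
General: u = 3 + 4t, v = 58 - 3t.
u ≥ 0 ⇒ t ≥ 0; v ≥ 0 ⇒ t ≤ 19. So t ∈ [0, 19]: 20 solutions.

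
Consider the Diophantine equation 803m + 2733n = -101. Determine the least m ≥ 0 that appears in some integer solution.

2270

gcd(2733, 803) = 1  (2733 = 3×803 + 324, 803 = 2×324 + 155, 324 = 2×155 + 14, 155 = 11×14 + 1, 14 = 14×1).
1 divides -101, so solutions exist.
Back-substituting, 803×(194) + 2733×(-57) = 1.
Scale by -101/1 = -101: (m₀, n₀) = (-19594, 5757).
General solution: m = -19594 + 2733t, n = 5757 - 803t for integer t.
m ≥ 0: smallest is -19594 mod 2733 = 2270 (at t = 8), with n = -667.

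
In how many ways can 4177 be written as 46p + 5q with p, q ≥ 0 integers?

18

gcd(46, 5):
  46 = 9*5 + 1
  5 = 5*1
so gcd(46, 5) = 1.
Back-substitute for Bézout coefficients:
  1 = 46 - 9*5
  ... = 46*(1) + 5*(-9)
Scale by 4177: one solution is (4177, -37593). Reduce p mod 5: (2, 817).
General: p = 2 + 5t, q = 817 - 46t.
p ≥ 0 ⇒ t ≥ 0; q ≥ 0 ⇒ t ≤ 17. So t ∈ [0, 17]: 18 solutions.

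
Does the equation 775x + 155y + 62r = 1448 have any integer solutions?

no

gcd(775, 155) = 155  (775 = 5·155).
gcd(155, 62) = 31.
31 does not divide 1448 (remainder 22), so no integer solutions.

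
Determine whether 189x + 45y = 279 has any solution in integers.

yes

gcd(189, 45) = 9  (189 = 4*45 + 9, 45 = 5*9).
9 divides 279, so integer solutions exist.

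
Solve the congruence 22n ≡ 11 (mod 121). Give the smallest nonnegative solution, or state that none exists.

6

gcd(121, 22) = 11  (121 = 5×22 + 11, 22 = 2×11).
11 divides 11, so solutions exist.
Back-substituting, 22×(-5) + 121×(1) = 11.
So 22×(-5) ≡ 11 (mod 121); multiply by 1: n ≡ -5 (mod 11).
Smallest nonnegative: n = -5 mod 11 = 6.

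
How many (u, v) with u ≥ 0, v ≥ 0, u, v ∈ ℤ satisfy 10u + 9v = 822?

gcd(10, 9):
  10 = 1×9 + 1
  9 = 9×1
so gcd(10, 9) = 1.
Back-substitute for Bézout coefficients:
  1 = 10 - 1×9
  ... = 10×(1) + 9×(-1)
Scale by 822: one solution is (822, -822). Reduce u mod 9: (3, 88).
General: u = 3 + 9t, v = 88 - 10t.
u ≥ 0 ⇒ t ≥ 0; v ≥ 0 ⇒ t ≤ 8. So t ∈ [0, 8]: 9 solutions.

9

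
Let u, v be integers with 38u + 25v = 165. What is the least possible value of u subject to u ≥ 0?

5

gcd(38, 25) = 1.
1 divides 165, so solutions exist.
By Bézout, 38×(2) + 25×(-3) = 1.
Scale by 165/1 = 165: (u₀, v₀) = (330, -495).
General solution: u = 330 + 25t, v = -495 - 38t for integer t.
u ≥ 0: smallest is 330 mod 25 = 5 (at t = -13), with v = -1.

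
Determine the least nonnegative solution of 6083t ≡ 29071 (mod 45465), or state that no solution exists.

gcd(45465, 6083) = 7.
7 divides 29071, so solutions exist.
By Bézout, 6083*(-1876) + 45465*(251) = 7.
So 6083*(-1876) ≡ 7 (mod 45465); multiply by 4153: t ≡ -7791028 (mod 6495).
Smallest nonnegative: t = -7791028 mod 6495 = 2972.

2972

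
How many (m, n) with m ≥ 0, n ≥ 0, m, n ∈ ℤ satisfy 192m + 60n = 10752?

12

gcd(192, 60) = 12.
By Bézout, 192·(1) + 60·(-3) = 12.
One solution: (1, 176).
General: m = 1 + 5t, n = 176 - 16t.
m ≥ 0 ⇒ t ≥ 0; n ≥ 0 ⇒ t ≤ 11. So t ∈ [0, 11]: 12 solutions.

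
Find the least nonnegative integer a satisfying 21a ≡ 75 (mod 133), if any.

no solution

gcd(133, 21) = 7.
7 does not divide 75, so the congruence has no solution.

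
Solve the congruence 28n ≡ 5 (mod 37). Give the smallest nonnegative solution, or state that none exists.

20

gcd(37, 28) = 1.
1 divides 5, so solutions exist.
By Bézout, 28×(4) + 37×(-3) = 1.
So 28×(4) ≡ 1 (mod 37); multiply by 5: n ≡ 20 (mod 37).
Smallest nonnegative: n = 20 mod 37 = 20.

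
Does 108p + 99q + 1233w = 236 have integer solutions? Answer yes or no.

gcd(108, 99) = 9  (108 = 1·99 + 9, 99 = 11·9).
gcd(9, 1233) = 9.
9 does not divide 236 (remainder 2), so no integer solutions.

no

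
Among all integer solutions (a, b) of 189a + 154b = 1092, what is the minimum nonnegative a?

18

gcd(189, 154):
  189 = 1×154 + 35
  154 = 4×35 + 14
  35 = 2×14 + 7
  14 = 2×7
so gcd(189, 154) = 7.
7 divides 1092, so solutions exist.
Back-substitute for Bézout coefficients:
  7 = 35 - 2×14
  ... = 189×(9) + 154×(-11)
Scale by 1092/7 = 156: (a₀, b₀) = (1404, -1716).
General solution: a = 1404 + 22t, b = -1716 - 27t for integer t.
a ≥ 0: smallest is 1404 mod 22 = 18 (at t = -63), with b = -15.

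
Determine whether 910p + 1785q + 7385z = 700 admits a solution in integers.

gcd(1785, 910) = 35  (1785 = 1·910 + 875, 910 = 1·875 + 35, 875 = 25·35).
gcd(35, 7385) = 35.
35 divides 700, so integer solutions exist.

yes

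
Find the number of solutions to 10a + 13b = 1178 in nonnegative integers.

gcd(13, 10) = 1  (13 = 1*10 + 3, 10 = 3*3 + 1, 3 = 3*1).
Back-substituting, 10*(4) + 13*(-3) = 1.
Scale by 1178: one solution is (4712, -3534). Reduce a mod 13: (6, 86).
General: a = 6 + 13t, b = 86 - 10t.
a ≥ 0 ⇒ t ≥ 0; b ≥ 0 ⇒ t ≤ 8. So t ∈ [0, 8]: 9 solutions.

9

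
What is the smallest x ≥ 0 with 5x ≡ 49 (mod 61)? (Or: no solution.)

gcd(61, 5) = 1.
1 divides 49, so solutions exist.
By Bézout, 5·(-12) + 61·(1) = 1.
So 5·(-12) ≡ 1 (mod 61); multiply by 49: x ≡ -588 (mod 61).
Smallest nonnegative: x = -588 mod 61 = 22.

22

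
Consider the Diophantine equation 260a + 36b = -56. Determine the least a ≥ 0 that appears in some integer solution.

2

gcd(260, 36) = 4  (260 = 7·36 + 8, 36 = 4·8 + 4, 8 = 2·4).
4 divides -56, so solutions exist.
Back-substituting, 260·(-4) + 36·(29) = 4.
Scale by -56/4 = -14: (a₀, b₀) = (56, -406).
General solution: a = 56 + 9t, b = -406 - 65t for integer t.
a ≥ 0: smallest is 56 mod 9 = 2 (at t = -6), with b = -16.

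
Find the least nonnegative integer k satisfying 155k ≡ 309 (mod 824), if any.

gcd(824, 155):
  824 = 5·155 + 49
  155 = 3·49 + 8
  49 = 6·8 + 1
  8 = 8·1
so gcd(824, 155) = 1.
1 divides 309, so solutions exist.
Back-substitute for Bézout coefficients:
  1 = 49 - 6·8
  ... = 155·(-101) + 824·(19)
So 155·(-101) ≡ 1 (mod 824); multiply by 309: k ≡ -31209 (mod 824).
Smallest nonnegative: k = -31209 mod 824 = 103.

103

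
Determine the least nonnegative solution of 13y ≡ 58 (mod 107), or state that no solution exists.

gcd(107, 13) = 1.
1 divides 58, so solutions exist.
By Bézout, 13*(33) + 107*(-4) = 1.
So 13*(33) ≡ 1 (mod 107); multiply by 58: y ≡ 1914 (mod 107).
Smallest nonnegative: y = 1914 mod 107 = 95.

95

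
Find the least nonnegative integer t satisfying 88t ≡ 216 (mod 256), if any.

17

gcd(256, 88) = 8  (256 = 2×88 + 80, 88 = 1×80 + 8, 80 = 10×8).
8 divides 216, so solutions exist.
Back-substituting, 88×(3) + 256×(-1) = 8.
So 88×(3) ≡ 8 (mod 256); multiply by 27: t ≡ 81 (mod 32).
Smallest nonnegative: t = 81 mod 32 = 17.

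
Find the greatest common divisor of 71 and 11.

1

gcd(71, 11):
  71 = 6*11 + 5
  11 = 2*5 + 1
  5 = 5*1
so gcd(71, 11) = 1.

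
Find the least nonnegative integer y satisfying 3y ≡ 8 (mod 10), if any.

gcd(10, 3):
  10 = 3·3 + 1
  3 = 3·1
so gcd(10, 3) = 1.
1 divides 8, so solutions exist.
Back-substitute for Bézout coefficients:
  1 = 10 - 3·3
  ... = 3·(-3) + 10·(1)
So 3·(-3) ≡ 1 (mod 10); multiply by 8: y ≡ -24 (mod 10).
Smallest nonnegative: y = -24 mod 10 = 6.

6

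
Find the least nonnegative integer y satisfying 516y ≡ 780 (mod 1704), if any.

gcd(1704, 516):
  1704 = 3·516 + 156
  516 = 3·156 + 48
  156 = 3·48 + 12
  48 = 4·12
so gcd(1704, 516) = 12.
12 divides 780, so solutions exist.
Back-substitute for Bézout coefficients:
  12 = 156 - 3·48
  ... = 516·(-33) + 1704·(10)
So 516·(-33) ≡ 12 (mod 1704); multiply by 65: y ≡ -2145 (mod 142).
Smallest nonnegative: y = -2145 mod 142 = 127.

127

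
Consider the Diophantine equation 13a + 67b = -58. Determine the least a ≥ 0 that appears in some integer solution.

11

gcd(67, 13) = 1  (67 = 5·13 + 2, 13 = 6·2 + 1, 2 = 2·1).
1 divides -58, so solutions exist.
Back-substituting, 13·(31) + 67·(-6) = 1.
Scale by -58/1 = -58: (a₀, b₀) = (-1798, 348).
General solution: a = -1798 + 67t, b = 348 - 13t for integer t.
a ≥ 0: smallest is -1798 mod 67 = 11 (at t = 27), with b = -3.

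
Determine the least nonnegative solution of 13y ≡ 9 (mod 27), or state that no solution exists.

gcd(27, 13) = 1  (27 = 2×13 + 1, 13 = 13×1).
1 divides 9, so solutions exist.
Back-substituting, 13×(-2) + 27×(1) = 1.
So 13×(-2) ≡ 1 (mod 27); multiply by 9: y ≡ -18 (mod 27).
Smallest nonnegative: y = -18 mod 27 = 9.

9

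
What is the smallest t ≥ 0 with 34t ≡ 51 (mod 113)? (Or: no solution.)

gcd(113, 34):
  113 = 3·34 + 11
  34 = 3·11 + 1
  11 = 11·1
so gcd(113, 34) = 1.
1 divides 51, so solutions exist.
Back-substitute for Bézout coefficients:
  1 = 34 - 3·11
  ... = 34·(10) + 113·(-3)
So 34·(10) ≡ 1 (mod 113); multiply by 51: t ≡ 510 (mod 113).
Smallest nonnegative: t = 510 mod 113 = 58.

58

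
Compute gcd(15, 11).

gcd(15, 11) = 1  (15 = 1×11 + 4, 11 = 2×4 + 3, 4 = 1×3 + 1, 3 = 3×1).

1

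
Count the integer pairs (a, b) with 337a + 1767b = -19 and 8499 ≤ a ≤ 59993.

29

gcd(1767, 337):
  1767 = 5*337 + 82
  337 = 4*82 + 9
  82 = 9*9 + 1
  9 = 9*1
so gcd(1767, 337) = 1.
Back-substitute for Bézout coefficients:
  1 = 82 - 9*9
  ... = 337*(-194) + 1767*(37)
Scale by -19: particular solution (3686, -703); reduce a mod 1767: (152, -29).
General solution: a = 152 + 1767t, b = -29 - 337t for integer t.
8499 ≤ 152 + 1767t ≤ 59993 gives t ∈ [5, 33], which is 29 values.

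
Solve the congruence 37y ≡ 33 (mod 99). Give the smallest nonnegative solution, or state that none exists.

33

gcd(99, 37) = 1  (99 = 2·37 + 25, 37 = 1·25 + 12, 25 = 2·12 + 1, 12 = 12·1).
1 divides 33, so solutions exist.
Back-substituting, 37·(-8) + 99·(3) = 1.
So 37·(-8) ≡ 1 (mod 99); multiply by 33: y ≡ -264 (mod 99).
Smallest nonnegative: y = -264 mod 99 = 33.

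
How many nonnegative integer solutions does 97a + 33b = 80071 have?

25

gcd(97, 33) = 1.
By Bézout, 97*(16) + 33*(-47) = 1.
One solution: (10, 2397).
General: a = 10 + 33t, b = 2397 - 97t.
a ≥ 0 ⇒ t ≥ 0; b ≥ 0 ⇒ t ≤ 24. So t ∈ [0, 24]: 25 solutions.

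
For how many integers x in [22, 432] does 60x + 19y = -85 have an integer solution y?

gcd(60, 19) = 1  (60 = 3·19 + 3, 19 = 6·3 + 1, 3 = 3·1).
Back-substituting, 60·(-6) + 19·(19) = 1.
Scale by -85: particular solution (510, -1615); reduce x mod 19: (16, -55).
General solution: x = 16 + 19t, y = -55 - 60t for integer t.
22 ≤ 16 + 19t ≤ 432 gives t ∈ [1, 21], which is 21 values.

21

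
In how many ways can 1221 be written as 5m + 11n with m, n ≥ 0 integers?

23

gcd(11, 5):
  11 = 2·5 + 1
  5 = 5·1
so gcd(11, 5) = 1.
Back-substitute for Bézout coefficients:
  1 = 11 - 2·5
  ... = 5·(-2) + 11·(1)
Scale by 1221: one solution is (-2442, 1221). Reduce m mod 11: (0, 111).
General: m = 0 + 11t, n = 111 - 5t.
m ≥ 0 ⇒ t ≥ 0; n ≥ 0 ⇒ t ≤ 22. So t ∈ [0, 22]: 23 solutions.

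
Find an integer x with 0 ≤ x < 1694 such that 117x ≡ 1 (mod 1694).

1361

gcd(1694, 117) = 1  (1694 = 14·117 + 56, 117 = 2·56 + 5, 56 = 11·5 + 1, 5 = 5·1).
Back-substituting, 117·(-333) + 1694·(23) = 1.
So 117·-333 ≡ 1 (mod 1694), and -333 mod 1694 = 1361.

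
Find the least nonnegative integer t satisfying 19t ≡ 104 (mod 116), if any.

gcd(116, 19) = 1  (116 = 6*19 + 2, 19 = 9*2 + 1, 2 = 2*1).
1 divides 104, so solutions exist.
Back-substituting, 19*(55) + 116*(-9) = 1.
So 19*(55) ≡ 1 (mod 116); multiply by 104: t ≡ 5720 (mod 116).
Smallest nonnegative: t = 5720 mod 116 = 36.

36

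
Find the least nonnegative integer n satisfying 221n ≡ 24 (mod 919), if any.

gcd(919, 221):
  919 = 4·221 + 35
  221 = 6·35 + 11
  35 = 3·11 + 2
  11 = 5·2 + 1
  2 = 2·1
so gcd(919, 221) = 1.
1 divides 24, so solutions exist.
Back-substitute for Bézout coefficients:
  1 = 11 - 5·2
  ... = 221·(420) + 919·(-101)
So 221·(420) ≡ 1 (mod 919); multiply by 24: n ≡ 10080 (mod 919).
Smallest nonnegative: n = 10080 mod 919 = 890.

890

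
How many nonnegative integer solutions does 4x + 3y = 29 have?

2

gcd(4, 3) = 1  (4 = 1·3 + 1, 3 = 3·1).
Back-substituting, 4·(1) + 3·(-1) = 1.
Scale by 29: one solution is (29, -29). Reduce x mod 3: (2, 7).
General: x = 2 + 3t, y = 7 - 4t.
x ≥ 0 ⇒ t ≥ 0; y ≥ 0 ⇒ t ≤ 1. So t ∈ [0, 1]: 2 solutions.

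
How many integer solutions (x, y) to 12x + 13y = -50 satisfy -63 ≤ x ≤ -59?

0

gcd(13, 12) = 1.
By Bézout, 12·(-1) + 13·(1) = 1.
Particular solution: (11, -14).
General solution: x = 11 + 13t, y = -14 - 12t for integer t.
-63 ≤ 11 + 13t ≤ -59 gives t ∈ [-5, -6], which is 0 values.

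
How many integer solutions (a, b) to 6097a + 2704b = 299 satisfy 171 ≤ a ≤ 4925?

gcd(6097, 2704) = 13  (6097 = 2*2704 + 689, 2704 = 3*689 + 637, 689 = 1*637 + 52, 637 = 12*52 + 13, 52 = 4*13).
Back-substituting, 6097*(-51) + 2704*(115) = 13.
Scale by 23: particular solution (-1173, 2645); reduce a mod 208: (75, -169).
General solution: a = 75 + 208t, b = -169 - 469t for integer t.
171 ≤ 75 + 208t ≤ 4925 gives t ∈ [1, 23], which is 23 values.

23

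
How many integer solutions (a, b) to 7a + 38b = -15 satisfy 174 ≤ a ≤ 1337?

31

gcd(38, 7):
  38 = 5·7 + 3
  7 = 2·3 + 1
  3 = 3·1
so gcd(38, 7) = 1.
Back-substitute for Bézout coefficients:
  1 = 7 - 2·3
  ... = 7·(11) + 38·(-2)
Scale by -15: particular solution (-165, 30); reduce a mod 38: (25, -5).
General solution: a = 25 + 38t, b = -5 - 7t for integer t.
174 ≤ 25 + 38t ≤ 1337 gives t ∈ [4, 34], which is 31 values.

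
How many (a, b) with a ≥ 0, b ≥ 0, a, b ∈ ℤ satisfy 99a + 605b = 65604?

12

gcd(605, 99) = 11  (605 = 6×99 + 11, 99 = 9×11).
Back-substituting, 99×(-6) + 605×(1) = 11.
Scale by 5964: one solution is (-35784, 5964). Reduce a mod 55: (21, 105).
General: a = 21 + 55t, b = 105 - 9t.
a ≥ 0 ⇒ t ≥ 0; b ≥ 0 ⇒ t ≤ 11. So t ∈ [0, 11]: 12 solutions.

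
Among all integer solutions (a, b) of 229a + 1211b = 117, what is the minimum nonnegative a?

gcd(1211, 229) = 1  (1211 = 5·229 + 66, 229 = 3·66 + 31, 66 = 2·31 + 4, 31 = 7·4 + 3, 4 = 1·3 + 1, 3 = 3·1).
1 divides 117, so solutions exist.
Back-substituting, 229·(-312) + 1211·(59) = 1.
Scale by 117/1 = 117: (a₀, b₀) = (-36504, 6903).
General solution: a = -36504 + 1211t, b = 6903 - 229t for integer t.
a ≥ 0: smallest is -36504 mod 1211 = 1037 (at t = 31), with b = -196.

1037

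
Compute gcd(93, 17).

gcd(93, 17):
  93 = 5*17 + 8
  17 = 2*8 + 1
  8 = 8*1
so gcd(93, 17) = 1.

1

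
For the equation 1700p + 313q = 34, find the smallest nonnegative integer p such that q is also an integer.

gcd(1700, 313):
  1700 = 5×313 + 135
  313 = 2×135 + 43
  135 = 3×43 + 6
  43 = 7×6 + 1
  6 = 6×1
so gcd(1700, 313) = 1.
1 divides 34, so solutions exist.
Back-substitute for Bézout coefficients:
  1 = 43 - 7×6
  ... = 1700×(-51) + 313×(277)
Scale by 34/1 = 34: (p₀, q₀) = (-1734, 9418).
General solution: p = -1734 + 313t, q = 9418 - 1700t for integer t.
p ≥ 0: smallest is -1734 mod 313 = 144 (at t = 6), with q = -782.

144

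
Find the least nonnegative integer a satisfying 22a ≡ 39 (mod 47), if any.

21

gcd(47, 22) = 1.
1 divides 39, so solutions exist.
By Bézout, 22*(15) + 47*(-7) = 1.
So 22*(15) ≡ 1 (mod 47); multiply by 39: a ≡ 585 (mod 47).
Smallest nonnegative: a = 585 mod 47 = 21.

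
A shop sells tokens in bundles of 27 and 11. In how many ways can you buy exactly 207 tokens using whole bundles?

Need nonnegative integers with 27j + 11k = 207.
gcd(27, 11) = 1, and 27·(-2) + 11·(5) = 1.
So (j₀, k₀) = (-414, 1035); general j = -414 + 11t, k = 1035 - 27t.
j ≥ 0 ⇒ t ≥ 38; k ≥ 0 ⇒ t ≤ 38. That's 1 value of t.

1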